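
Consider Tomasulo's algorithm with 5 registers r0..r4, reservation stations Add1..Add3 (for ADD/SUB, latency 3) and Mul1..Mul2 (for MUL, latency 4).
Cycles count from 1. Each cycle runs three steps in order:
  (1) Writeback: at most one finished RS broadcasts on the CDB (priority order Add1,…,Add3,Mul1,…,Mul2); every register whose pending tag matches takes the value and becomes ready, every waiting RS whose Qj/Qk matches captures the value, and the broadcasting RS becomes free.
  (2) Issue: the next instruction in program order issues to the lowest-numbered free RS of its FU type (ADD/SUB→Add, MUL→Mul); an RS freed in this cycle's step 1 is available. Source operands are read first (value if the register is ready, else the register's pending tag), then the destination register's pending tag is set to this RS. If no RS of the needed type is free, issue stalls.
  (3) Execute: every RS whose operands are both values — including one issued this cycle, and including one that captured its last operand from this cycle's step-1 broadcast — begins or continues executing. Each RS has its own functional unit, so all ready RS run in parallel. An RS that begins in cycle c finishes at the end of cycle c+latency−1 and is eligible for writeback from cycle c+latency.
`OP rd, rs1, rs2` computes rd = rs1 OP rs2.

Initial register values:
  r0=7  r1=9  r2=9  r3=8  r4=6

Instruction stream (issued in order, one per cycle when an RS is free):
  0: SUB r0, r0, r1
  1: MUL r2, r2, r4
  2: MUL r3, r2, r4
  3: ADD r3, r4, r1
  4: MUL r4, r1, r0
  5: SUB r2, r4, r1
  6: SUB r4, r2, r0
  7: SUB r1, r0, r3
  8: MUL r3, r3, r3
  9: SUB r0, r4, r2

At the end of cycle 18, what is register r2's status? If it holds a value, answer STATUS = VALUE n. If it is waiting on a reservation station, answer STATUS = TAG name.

c1: issue SUB r0<-Add1 | r0:Add1,r1:9,r2:9,r3:8,r4:6
c2: issue MUL r2<-Mul1 | r0:Add1,r1:9,r2:Mul1,r3:8,r4:6
c3: issue MUL r3<-Mul2 | r0:Add1,r1:9,r2:Mul1,r3:Mul2,r4:6
c4: CDB Add1=-2; issue ADD r3<-Add1 | r0:-2,r1:9,r2:Mul1,r3:Add1,r4:6
c5: stall | r0:-2,r1:9,r2:Mul1,r3:Add1,r4:6
c6: CDB Mul1=54; issue MUL r4<-Mul1 | r0:-2,r1:9,r2:54,r3:Add1,r4:Mul1
c7: CDB Add1=15; issue SUB r2<-Add1 | r0:-2,r1:9,r2:Add1,r3:15,r4:Mul1
c8: issue SUB r4<-Add2 | r0:-2,r1:9,r2:Add1,r3:15,r4:Add2
c9: issue SUB r1<-Add3 | r0:-2,r1:Add3,r2:Add1,r3:15,r4:Add2
c10: CDB Mul1=-18; issue MUL r3<-Mul1 | r0:-2,r1:Add3,r2:Add1,r3:Mul1,r4:Add2
c11: CDB Mul2=324; stall | r0:-2,r1:Add3,r2:Add1,r3:Mul1,r4:Add2
c12: CDB Add3=-17; issue SUB r0<-Add3 | r0:Add3,r1:-17,r2:Add1,r3:Mul1,r4:Add2
c13: CDB Add1=-27 | r0:Add3,r1:-17,r2:-27,r3:Mul1,r4:Add2
c14: CDB Mul1=225 | r0:Add3,r1:-17,r2:-27,r3:225,r4:Add2
c15: - | r0:Add3,r1:-17,r2:-27,r3:225,r4:Add2
c16: CDB Add2=-25 | r0:Add3,r1:-17,r2:-27,r3:225,r4:-25
c17: - | r0:Add3,r1:-17,r2:-27,r3:225,r4:-25
c18: - | r0:Add3,r1:-17,r2:-27,r3:225,r4:-25

STATUS = VALUE -27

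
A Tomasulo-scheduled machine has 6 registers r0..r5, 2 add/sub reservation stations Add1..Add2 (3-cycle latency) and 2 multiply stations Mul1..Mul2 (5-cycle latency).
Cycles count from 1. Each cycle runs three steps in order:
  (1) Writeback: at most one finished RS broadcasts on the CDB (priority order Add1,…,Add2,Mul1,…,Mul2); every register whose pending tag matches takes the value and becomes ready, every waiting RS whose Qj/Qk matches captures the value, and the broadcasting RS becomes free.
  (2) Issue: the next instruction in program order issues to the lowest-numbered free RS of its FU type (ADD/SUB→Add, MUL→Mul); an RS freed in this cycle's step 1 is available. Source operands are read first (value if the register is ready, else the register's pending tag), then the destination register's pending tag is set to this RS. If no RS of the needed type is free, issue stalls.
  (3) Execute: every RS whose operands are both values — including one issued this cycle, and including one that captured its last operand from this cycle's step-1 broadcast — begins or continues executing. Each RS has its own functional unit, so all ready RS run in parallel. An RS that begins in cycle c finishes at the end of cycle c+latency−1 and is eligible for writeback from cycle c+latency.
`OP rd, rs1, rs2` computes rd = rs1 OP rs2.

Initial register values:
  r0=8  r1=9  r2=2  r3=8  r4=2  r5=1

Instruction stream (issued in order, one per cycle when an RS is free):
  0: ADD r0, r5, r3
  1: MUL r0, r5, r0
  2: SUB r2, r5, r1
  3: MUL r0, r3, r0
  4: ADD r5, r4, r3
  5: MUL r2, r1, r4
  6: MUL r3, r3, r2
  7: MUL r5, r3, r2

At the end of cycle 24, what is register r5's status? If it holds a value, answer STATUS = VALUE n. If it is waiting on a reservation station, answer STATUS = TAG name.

STATUS = VALUE 2592

  c1: issue ADD r0<-Add1  regs: r0:Add1,r1:9,r2:2,r3:8,r4:2,r5:1
  c2: issue MUL r0<-Mul1  regs: r0:Mul1,r1:9,r2:2,r3:8,r4:2,r5:1
  c3: issue SUB r2<-Add2  regs: r0:Mul1,r1:9,r2:Add2,r3:8,r4:2,r5:1
  c4: CDB Add1=9; issue MUL r0<-Mul2  regs: r0:Mul2,r1:9,r2:Add2,r3:8,r4:2,r5:1
  c5: issue ADD r5<-Add1  regs: r0:Mul2,r1:9,r2:Add2,r3:8,r4:2,r5:Add1
  c6: CDB Add2=-8; stall  regs: r0:Mul2,r1:9,r2:-8,r3:8,r4:2,r5:Add1
  c7: stall  regs: r0:Mul2,r1:9,r2:-8,r3:8,r4:2,r5:Add1
  c8: CDB Add1=10; stall  regs: r0:Mul2,r1:9,r2:-8,r3:8,r4:2,r5:10
  c9: CDB Mul1=9; issue MUL r2<-Mul1  regs: r0:Mul2,r1:9,r2:Mul1,r3:8,r4:2,r5:10
  c10: stall  regs: r0:Mul2,r1:9,r2:Mul1,r3:8,r4:2,r5:10
  c11: stall  regs: r0:Mul2,r1:9,r2:Mul1,r3:8,r4:2,r5:10
  c12: stall  regs: r0:Mul2,r1:9,r2:Mul1,r3:8,r4:2,r5:10
  c13: stall  regs: r0:Mul2,r1:9,r2:Mul1,r3:8,r4:2,r5:10
  c14: CDB Mul1=18; issue MUL r3<-Mul1  regs: r0:Mul2,r1:9,r2:18,r3:Mul1,r4:2,r5:10
  c15: CDB Mul2=72; issue MUL r5<-Mul2  regs: r0:72,r1:9,r2:18,r3:Mul1,r4:2,r5:Mul2
  c16: -  regs: r0:72,r1:9,r2:18,r3:Mul1,r4:2,r5:Mul2
  c17: -  regs: r0:72,r1:9,r2:18,r3:Mul1,r4:2,r5:Mul2
  c18: -  regs: r0:72,r1:9,r2:18,r3:Mul1,r4:2,r5:Mul2
  c19: CDB Mul1=144  regs: r0:72,r1:9,r2:18,r3:144,r4:2,r5:Mul2
  c20: -  regs: r0:72,r1:9,r2:18,r3:144,r4:2,r5:Mul2
  c21: -  regs: r0:72,r1:9,r2:18,r3:144,r4:2,r5:Mul2
  c22: -  regs: r0:72,r1:9,r2:18,r3:144,r4:2,r5:Mul2
  c23: -  regs: r0:72,r1:9,r2:18,r3:144,r4:2,r5:Mul2
  c24: CDB Mul2=2592  regs: r0:72,r1:9,r2:18,r3:144,r4:2,r5:2592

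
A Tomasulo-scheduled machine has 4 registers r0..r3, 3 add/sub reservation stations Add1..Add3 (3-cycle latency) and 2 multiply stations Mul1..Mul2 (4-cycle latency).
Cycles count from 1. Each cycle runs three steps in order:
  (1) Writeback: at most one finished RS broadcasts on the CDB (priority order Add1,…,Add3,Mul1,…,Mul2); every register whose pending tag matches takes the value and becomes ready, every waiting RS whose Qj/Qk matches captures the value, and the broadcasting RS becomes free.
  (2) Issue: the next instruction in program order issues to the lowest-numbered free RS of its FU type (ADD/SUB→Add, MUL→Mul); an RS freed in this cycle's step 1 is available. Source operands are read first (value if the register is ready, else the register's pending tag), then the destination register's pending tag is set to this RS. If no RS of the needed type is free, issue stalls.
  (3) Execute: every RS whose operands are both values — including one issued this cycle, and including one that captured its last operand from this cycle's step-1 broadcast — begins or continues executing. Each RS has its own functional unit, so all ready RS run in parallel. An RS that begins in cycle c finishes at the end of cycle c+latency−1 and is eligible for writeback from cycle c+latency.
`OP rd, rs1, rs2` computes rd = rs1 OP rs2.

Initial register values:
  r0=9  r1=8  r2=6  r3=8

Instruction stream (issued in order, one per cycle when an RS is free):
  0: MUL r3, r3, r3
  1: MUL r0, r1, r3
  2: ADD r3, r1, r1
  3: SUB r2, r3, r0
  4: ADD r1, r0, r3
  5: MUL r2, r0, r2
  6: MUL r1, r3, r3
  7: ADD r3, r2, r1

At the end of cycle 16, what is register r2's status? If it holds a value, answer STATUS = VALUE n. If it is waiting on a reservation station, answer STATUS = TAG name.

  c1: issue MUL r3<-Mul1  regs: r0:9,r1:8,r2:6,r3:Mul1
  c2: issue MUL r0<-Mul2  regs: r0:Mul2,r1:8,r2:6,r3:Mul1
  c3: issue ADD r3<-Add1  regs: r0:Mul2,r1:8,r2:6,r3:Add1
  c4: issue SUB r2<-Add2  regs: r0:Mul2,r1:8,r2:Add2,r3:Add1
  c5: CDB Mul1=64; issue ADD r1<-Add3  regs: r0:Mul2,r1:Add3,r2:Add2,r3:Add1
  c6: CDB Add1=16; issue MUL r2<-Mul1  regs: r0:Mul2,r1:Add3,r2:Mul1,r3:16
  c7: stall  regs: r0:Mul2,r1:Add3,r2:Mul1,r3:16
  c8: stall  regs: r0:Mul2,r1:Add3,r2:Mul1,r3:16
  c9: CDB Mul2=512; issue MUL r1<-Mul2  regs: r0:512,r1:Mul2,r2:Mul1,r3:16
  c10: issue ADD r3<-Add1  regs: r0:512,r1:Mul2,r2:Mul1,r3:Add1
  c11: -  regs: r0:512,r1:Mul2,r2:Mul1,r3:Add1
  c12: CDB Add2=-496  regs: r0:512,r1:Mul2,r2:Mul1,r3:Add1
  c13: CDB Add3=528  regs: r0:512,r1:Mul2,r2:Mul1,r3:Add1
  c14: CDB Mul2=256  regs: r0:512,r1:256,r2:Mul1,r3:Add1
  c15: -  regs: r0:512,r1:256,r2:Mul1,r3:Add1
  c16: CDB Mul1=-253952  regs: r0:512,r1:256,r2:-253952,r3:Add1

STATUS = VALUE -253952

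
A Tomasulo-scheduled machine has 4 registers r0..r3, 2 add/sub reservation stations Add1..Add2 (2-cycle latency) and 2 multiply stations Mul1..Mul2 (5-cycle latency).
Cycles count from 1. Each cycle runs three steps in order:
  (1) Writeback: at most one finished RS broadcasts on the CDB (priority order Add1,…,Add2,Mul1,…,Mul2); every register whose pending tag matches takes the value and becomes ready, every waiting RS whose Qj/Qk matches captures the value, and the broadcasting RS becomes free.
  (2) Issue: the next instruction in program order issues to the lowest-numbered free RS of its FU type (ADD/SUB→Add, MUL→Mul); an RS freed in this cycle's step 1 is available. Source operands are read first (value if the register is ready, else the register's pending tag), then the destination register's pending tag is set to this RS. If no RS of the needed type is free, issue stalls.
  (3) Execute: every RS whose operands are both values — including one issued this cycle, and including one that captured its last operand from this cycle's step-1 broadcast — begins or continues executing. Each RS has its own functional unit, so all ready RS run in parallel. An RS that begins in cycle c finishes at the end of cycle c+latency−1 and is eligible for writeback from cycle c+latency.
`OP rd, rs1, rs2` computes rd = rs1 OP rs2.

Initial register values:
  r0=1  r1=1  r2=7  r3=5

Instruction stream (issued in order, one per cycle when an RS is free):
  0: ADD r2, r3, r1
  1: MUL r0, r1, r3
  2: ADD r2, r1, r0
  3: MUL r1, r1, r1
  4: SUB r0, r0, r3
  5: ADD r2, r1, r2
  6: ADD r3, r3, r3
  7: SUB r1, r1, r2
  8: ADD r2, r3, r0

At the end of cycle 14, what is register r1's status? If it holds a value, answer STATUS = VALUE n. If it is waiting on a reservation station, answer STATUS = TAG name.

STATUS = TAG Add2

cycle 1: issue ADD r2<-Add1 // r0:1,r1:1,r2:Add1,r3:5
cycle 2: issue MUL r0<-Mul1 // r0:Mul1,r1:1,r2:Add1,r3:5
cycle 3: CDB Add1=6; issue ADD r2<-Add1 // r0:Mul1,r1:1,r2:Add1,r3:5
cycle 4: issue MUL r1<-Mul2 // r0:Mul1,r1:Mul2,r2:Add1,r3:5
cycle 5: issue SUB r0<-Add2 // r0:Add2,r1:Mul2,r2:Add1,r3:5
cycle 6: stall // r0:Add2,r1:Mul2,r2:Add1,r3:5
cycle 7: CDB Mul1=5; stall // r0:Add2,r1:Mul2,r2:Add1,r3:5
cycle 8: stall // r0:Add2,r1:Mul2,r2:Add1,r3:5
cycle 9: CDB Add1=6; issue ADD r2<-Add1 // r0:Add2,r1:Mul2,r2:Add1,r3:5
cycle 10: CDB Add2=0; issue ADD r3<-Add2 // r0:0,r1:Mul2,r2:Add1,r3:Add2
cycle 11: CDB Mul2=1; stall // r0:0,r1:1,r2:Add1,r3:Add2
cycle 12: CDB Add2=10; issue SUB r1<-Add2 // r0:0,r1:Add2,r2:Add1,r3:10
cycle 13: CDB Add1=7; issue ADD r2<-Add1 // r0:0,r1:Add2,r2:Add1,r3:10
cycle 14: - // r0:0,r1:Add2,r2:Add1,r3:10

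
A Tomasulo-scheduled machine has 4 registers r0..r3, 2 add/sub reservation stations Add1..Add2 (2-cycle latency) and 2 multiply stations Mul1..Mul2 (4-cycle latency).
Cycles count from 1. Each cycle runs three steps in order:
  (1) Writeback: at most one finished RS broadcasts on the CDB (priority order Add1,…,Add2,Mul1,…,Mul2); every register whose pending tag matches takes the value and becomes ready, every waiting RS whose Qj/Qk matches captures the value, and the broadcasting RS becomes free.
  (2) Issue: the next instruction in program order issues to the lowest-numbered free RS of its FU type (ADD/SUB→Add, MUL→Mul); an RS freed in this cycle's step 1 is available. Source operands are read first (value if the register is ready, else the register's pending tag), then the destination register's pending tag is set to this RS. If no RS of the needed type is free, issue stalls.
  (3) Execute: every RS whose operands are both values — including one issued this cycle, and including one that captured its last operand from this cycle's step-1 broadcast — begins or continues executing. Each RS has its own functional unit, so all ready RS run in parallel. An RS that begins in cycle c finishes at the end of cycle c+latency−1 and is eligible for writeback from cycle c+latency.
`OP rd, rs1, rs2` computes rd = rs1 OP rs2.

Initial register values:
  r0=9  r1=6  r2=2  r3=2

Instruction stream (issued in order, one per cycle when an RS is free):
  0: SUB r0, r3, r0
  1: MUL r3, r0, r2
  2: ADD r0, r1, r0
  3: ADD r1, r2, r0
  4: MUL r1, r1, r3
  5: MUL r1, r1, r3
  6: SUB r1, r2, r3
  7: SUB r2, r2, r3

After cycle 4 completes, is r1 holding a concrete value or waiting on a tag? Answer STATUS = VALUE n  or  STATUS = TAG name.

STATUS = TAG Add2

cycle 1: issue SUB r0<-Add1 // r0:Add1,r1:6,r2:2,r3:2
cycle 2: issue MUL r3<-Mul1 // r0:Add1,r1:6,r2:2,r3:Mul1
cycle 3: CDB Add1=-7; issue ADD r0<-Add1 // r0:Add1,r1:6,r2:2,r3:Mul1
cycle 4: issue ADD r1<-Add2 // r0:Add1,r1:Add2,r2:2,r3:Mul1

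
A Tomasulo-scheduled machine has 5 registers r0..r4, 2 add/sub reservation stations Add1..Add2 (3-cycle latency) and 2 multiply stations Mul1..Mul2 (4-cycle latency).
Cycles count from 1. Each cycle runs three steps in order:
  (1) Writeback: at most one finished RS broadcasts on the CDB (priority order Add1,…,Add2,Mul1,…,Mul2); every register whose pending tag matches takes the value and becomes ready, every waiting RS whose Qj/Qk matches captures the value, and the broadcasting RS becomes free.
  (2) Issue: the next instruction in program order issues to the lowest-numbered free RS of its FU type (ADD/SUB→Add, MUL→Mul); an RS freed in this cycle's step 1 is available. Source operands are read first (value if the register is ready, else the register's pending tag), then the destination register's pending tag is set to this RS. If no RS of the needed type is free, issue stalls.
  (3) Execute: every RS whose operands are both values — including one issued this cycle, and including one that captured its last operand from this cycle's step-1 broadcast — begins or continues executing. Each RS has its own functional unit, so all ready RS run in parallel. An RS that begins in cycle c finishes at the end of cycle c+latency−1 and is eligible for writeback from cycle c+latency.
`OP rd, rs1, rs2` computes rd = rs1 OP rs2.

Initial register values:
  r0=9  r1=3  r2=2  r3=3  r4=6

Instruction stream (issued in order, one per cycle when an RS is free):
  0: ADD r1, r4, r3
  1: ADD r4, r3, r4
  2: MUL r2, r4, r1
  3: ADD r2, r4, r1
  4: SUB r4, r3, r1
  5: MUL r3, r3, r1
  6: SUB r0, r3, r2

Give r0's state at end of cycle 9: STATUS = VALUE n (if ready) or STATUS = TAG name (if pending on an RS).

cycle 1: issue ADD r1<-Add1 // r0:9,r1:Add1,r2:2,r3:3,r4:6
cycle 2: issue ADD r4<-Add2 // r0:9,r1:Add1,r2:2,r3:3,r4:Add2
cycle 3: issue MUL r2<-Mul1 // r0:9,r1:Add1,r2:Mul1,r3:3,r4:Add2
cycle 4: CDB Add1=9; issue ADD r2<-Add1 // r0:9,r1:9,r2:Add1,r3:3,r4:Add2
cycle 5: CDB Add2=9; issue SUB r4<-Add2 // r0:9,r1:9,r2:Add1,r3:3,r4:Add2
cycle 6: issue MUL r3<-Mul2 // r0:9,r1:9,r2:Add1,r3:Mul2,r4:Add2
cycle 7: stall // r0:9,r1:9,r2:Add1,r3:Mul2,r4:Add2
cycle 8: CDB Add1=18; issue SUB r0<-Add1 // r0:Add1,r1:9,r2:18,r3:Mul2,r4:Add2
cycle 9: CDB Add2=-6 // r0:Add1,r1:9,r2:18,r3:Mul2,r4:-6

STATUS = TAG Add1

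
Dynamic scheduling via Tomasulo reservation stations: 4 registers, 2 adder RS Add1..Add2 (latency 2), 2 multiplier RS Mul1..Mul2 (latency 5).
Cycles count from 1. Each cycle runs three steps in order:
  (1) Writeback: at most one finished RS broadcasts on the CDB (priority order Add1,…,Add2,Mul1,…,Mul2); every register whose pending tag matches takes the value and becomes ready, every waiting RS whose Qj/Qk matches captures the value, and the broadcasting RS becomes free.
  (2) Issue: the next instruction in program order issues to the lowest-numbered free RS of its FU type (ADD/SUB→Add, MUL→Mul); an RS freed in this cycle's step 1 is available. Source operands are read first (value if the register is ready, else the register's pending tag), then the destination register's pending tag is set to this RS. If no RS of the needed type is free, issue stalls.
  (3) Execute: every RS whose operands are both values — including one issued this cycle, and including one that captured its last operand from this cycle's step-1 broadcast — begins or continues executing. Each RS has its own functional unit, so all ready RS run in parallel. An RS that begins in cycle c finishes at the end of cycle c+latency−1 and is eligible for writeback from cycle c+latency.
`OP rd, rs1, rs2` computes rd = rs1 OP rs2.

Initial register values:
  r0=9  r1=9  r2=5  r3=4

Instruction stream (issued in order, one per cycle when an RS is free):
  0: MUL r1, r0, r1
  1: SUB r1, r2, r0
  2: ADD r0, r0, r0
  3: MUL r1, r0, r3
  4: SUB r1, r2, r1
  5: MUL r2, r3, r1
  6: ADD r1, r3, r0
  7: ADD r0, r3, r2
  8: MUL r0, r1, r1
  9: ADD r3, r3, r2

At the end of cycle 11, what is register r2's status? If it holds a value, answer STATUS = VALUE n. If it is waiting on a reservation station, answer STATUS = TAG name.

c1: issue MUL r1<-Mul1 | r0:9,r1:Mul1,r2:5,r3:4
c2: issue SUB r1<-Add1 | r0:9,r1:Add1,r2:5,r3:4
c3: issue ADD r0<-Add2 | r0:Add2,r1:Add1,r2:5,r3:4
c4: CDB Add1=-4; issue MUL r1<-Mul2 | r0:Add2,r1:Mul2,r2:5,r3:4
c5: CDB Add2=18; issue SUB r1<-Add1 | r0:18,r1:Add1,r2:5,r3:4
c6: CDB Mul1=81; issue MUL r2<-Mul1 | r0:18,r1:Add1,r2:Mul1,r3:4
c7: issue ADD r1<-Add2 | r0:18,r1:Add2,r2:Mul1,r3:4
c8: stall | r0:18,r1:Add2,r2:Mul1,r3:4
c9: CDB Add2=22; issue ADD r0<-Add2 | r0:Add2,r1:22,r2:Mul1,r3:4
c10: CDB Mul2=72; issue MUL r0<-Mul2 | r0:Mul2,r1:22,r2:Mul1,r3:4
c11: stall | r0:Mul2,r1:22,r2:Mul1,r3:4

STATUS = TAG Mul1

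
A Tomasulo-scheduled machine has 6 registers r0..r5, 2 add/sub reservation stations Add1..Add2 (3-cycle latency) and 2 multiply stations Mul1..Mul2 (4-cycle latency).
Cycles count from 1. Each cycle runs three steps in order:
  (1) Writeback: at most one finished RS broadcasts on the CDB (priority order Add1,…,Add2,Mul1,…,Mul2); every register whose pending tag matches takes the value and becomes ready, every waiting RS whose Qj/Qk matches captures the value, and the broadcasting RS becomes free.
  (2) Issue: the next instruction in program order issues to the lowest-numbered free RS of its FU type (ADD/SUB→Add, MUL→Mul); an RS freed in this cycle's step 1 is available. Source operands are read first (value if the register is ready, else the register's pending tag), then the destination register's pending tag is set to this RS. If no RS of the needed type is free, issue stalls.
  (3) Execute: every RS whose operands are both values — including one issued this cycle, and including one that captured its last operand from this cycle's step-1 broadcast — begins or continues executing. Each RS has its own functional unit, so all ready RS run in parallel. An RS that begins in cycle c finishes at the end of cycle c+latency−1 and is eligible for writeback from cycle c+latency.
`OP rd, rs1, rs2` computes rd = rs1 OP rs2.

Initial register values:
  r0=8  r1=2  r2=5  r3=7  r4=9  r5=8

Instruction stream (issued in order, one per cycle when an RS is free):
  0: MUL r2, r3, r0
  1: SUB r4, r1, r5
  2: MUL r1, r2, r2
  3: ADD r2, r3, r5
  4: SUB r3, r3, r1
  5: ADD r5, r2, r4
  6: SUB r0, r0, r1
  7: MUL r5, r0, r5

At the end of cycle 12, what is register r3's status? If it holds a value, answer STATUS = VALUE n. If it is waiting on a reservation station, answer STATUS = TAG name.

c1: issue MUL r2<-Mul1 | r0:8,r1:2,r2:Mul1,r3:7,r4:9,r5:8
c2: issue SUB r4<-Add1 | r0:8,r1:2,r2:Mul1,r3:7,r4:Add1,r5:8
c3: issue MUL r1<-Mul2 | r0:8,r1:Mul2,r2:Mul1,r3:7,r4:Add1,r5:8
c4: issue ADD r2<-Add2 | r0:8,r1:Mul2,r2:Add2,r3:7,r4:Add1,r5:8
c5: CDB Add1=-6; issue SUB r3<-Add1 | r0:8,r1:Mul2,r2:Add2,r3:Add1,r4:-6,r5:8
c6: CDB Mul1=56; stall | r0:8,r1:Mul2,r2:Add2,r3:Add1,r4:-6,r5:8
c7: CDB Add2=15; issue ADD r5<-Add2 | r0:8,r1:Mul2,r2:15,r3:Add1,r4:-6,r5:Add2
c8: stall | r0:8,r1:Mul2,r2:15,r3:Add1,r4:-6,r5:Add2
c9: stall | r0:8,r1:Mul2,r2:15,r3:Add1,r4:-6,r5:Add2
c10: CDB Add2=9; issue SUB r0<-Add2 | r0:Add2,r1:Mul2,r2:15,r3:Add1,r4:-6,r5:9
c11: CDB Mul2=3136; issue MUL r5<-Mul1 | r0:Add2,r1:3136,r2:15,r3:Add1,r4:-6,r5:Mul1
c12: - | r0:Add2,r1:3136,r2:15,r3:Add1,r4:-6,r5:Mul1

STATUS = TAG Add1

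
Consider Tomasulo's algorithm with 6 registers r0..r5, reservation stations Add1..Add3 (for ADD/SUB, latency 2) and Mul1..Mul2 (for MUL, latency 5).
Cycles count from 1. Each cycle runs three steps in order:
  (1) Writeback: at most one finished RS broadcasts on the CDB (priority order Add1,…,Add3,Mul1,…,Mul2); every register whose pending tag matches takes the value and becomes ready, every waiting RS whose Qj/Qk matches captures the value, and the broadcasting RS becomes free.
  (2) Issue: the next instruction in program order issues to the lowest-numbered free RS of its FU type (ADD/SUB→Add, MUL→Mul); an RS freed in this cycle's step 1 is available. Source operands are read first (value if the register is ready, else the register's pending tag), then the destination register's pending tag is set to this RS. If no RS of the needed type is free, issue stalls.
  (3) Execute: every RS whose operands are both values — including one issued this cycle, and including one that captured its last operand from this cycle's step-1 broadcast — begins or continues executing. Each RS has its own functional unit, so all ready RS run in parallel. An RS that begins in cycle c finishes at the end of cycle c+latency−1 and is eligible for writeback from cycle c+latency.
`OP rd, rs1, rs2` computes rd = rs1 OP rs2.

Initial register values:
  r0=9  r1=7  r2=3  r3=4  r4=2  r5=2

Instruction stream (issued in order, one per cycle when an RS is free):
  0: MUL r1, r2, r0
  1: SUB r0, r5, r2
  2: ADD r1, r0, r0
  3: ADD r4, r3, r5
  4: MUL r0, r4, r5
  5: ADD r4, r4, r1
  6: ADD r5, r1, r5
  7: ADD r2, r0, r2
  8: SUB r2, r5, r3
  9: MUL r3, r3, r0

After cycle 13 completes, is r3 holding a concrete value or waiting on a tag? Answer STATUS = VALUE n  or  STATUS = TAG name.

STATUS = TAG Mul1

  c1: issue MUL r1<-Mul1  regs: r0:9,r1:Mul1,r2:3,r3:4,r4:2,r5:2
  c2: issue SUB r0<-Add1  regs: r0:Add1,r1:Mul1,r2:3,r3:4,r4:2,r5:2
  c3: issue ADD r1<-Add2  regs: r0:Add1,r1:Add2,r2:3,r3:4,r4:2,r5:2
  c4: CDB Add1=-1; issue ADD r4<-Add1  regs: r0:-1,r1:Add2,r2:3,r3:4,r4:Add1,r5:2
  c5: issue MUL r0<-Mul2  regs: r0:Mul2,r1:Add2,r2:3,r3:4,r4:Add1,r5:2
  c6: CDB Add1=6; issue ADD r4<-Add1  regs: r0:Mul2,r1:Add2,r2:3,r3:4,r4:Add1,r5:2
  c7: CDB Add2=-2; issue ADD r5<-Add2  regs: r0:Mul2,r1:-2,r2:3,r3:4,r4:Add1,r5:Add2
  c8: CDB Mul1=27; issue ADD r2<-Add3  regs: r0:Mul2,r1:-2,r2:Add3,r3:4,r4:Add1,r5:Add2
  c9: CDB Add1=4; issue SUB r2<-Add1  regs: r0:Mul2,r1:-2,r2:Add1,r3:4,r4:4,r5:Add2
  c10: CDB Add2=0; issue MUL r3<-Mul1  regs: r0:Mul2,r1:-2,r2:Add1,r3:Mul1,r4:4,r5:0
  c11: CDB Mul2=12  regs: r0:12,r1:-2,r2:Add1,r3:Mul1,r4:4,r5:0
  c12: CDB Add1=-4  regs: r0:12,r1:-2,r2:-4,r3:Mul1,r4:4,r5:0
  c13: CDB Add3=15  regs: r0:12,r1:-2,r2:-4,r3:Mul1,r4:4,r5:0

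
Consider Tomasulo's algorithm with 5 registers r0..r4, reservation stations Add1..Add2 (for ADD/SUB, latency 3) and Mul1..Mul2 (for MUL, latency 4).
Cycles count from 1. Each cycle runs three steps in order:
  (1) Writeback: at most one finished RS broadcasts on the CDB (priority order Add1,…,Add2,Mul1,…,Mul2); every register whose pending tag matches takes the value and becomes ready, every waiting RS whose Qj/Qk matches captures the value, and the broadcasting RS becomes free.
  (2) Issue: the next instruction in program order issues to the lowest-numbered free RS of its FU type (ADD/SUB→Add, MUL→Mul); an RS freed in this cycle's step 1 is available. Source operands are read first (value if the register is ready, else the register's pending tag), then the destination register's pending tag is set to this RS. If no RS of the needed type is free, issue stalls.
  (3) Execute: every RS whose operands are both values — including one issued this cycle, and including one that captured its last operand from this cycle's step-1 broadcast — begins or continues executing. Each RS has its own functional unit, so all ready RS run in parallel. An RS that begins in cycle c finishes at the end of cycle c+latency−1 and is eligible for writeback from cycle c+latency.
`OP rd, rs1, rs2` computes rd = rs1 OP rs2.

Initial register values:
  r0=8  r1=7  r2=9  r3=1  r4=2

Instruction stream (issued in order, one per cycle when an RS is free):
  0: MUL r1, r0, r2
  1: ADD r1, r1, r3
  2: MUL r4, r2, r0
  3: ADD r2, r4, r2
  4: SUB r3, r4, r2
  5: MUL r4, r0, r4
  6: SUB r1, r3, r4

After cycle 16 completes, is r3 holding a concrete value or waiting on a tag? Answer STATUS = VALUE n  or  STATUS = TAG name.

STATUS = VALUE -9

  c1: issue MUL r1<-Mul1  regs: r0:8,r1:Mul1,r2:9,r3:1,r4:2
  c2: issue ADD r1<-Add1  regs: r0:8,r1:Add1,r2:9,r3:1,r4:2
  c3: issue MUL r4<-Mul2  regs: r0:8,r1:Add1,r2:9,r3:1,r4:Mul2
  c4: issue ADD r2<-Add2  regs: r0:8,r1:Add1,r2:Add2,r3:1,r4:Mul2
  c5: CDB Mul1=72; stall  regs: r0:8,r1:Add1,r2:Add2,r3:1,r4:Mul2
  c6: stall  regs: r0:8,r1:Add1,r2:Add2,r3:1,r4:Mul2
  c7: CDB Mul2=72; stall  regs: r0:8,r1:Add1,r2:Add2,r3:1,r4:72
  c8: CDB Add1=73; issue SUB r3<-Add1  regs: r0:8,r1:73,r2:Add2,r3:Add1,r4:72
  c9: issue MUL r4<-Mul1  regs: r0:8,r1:73,r2:Add2,r3:Add1,r4:Mul1
  c10: CDB Add2=81; issue SUB r1<-Add2  regs: r0:8,r1:Add2,r2:81,r3:Add1,r4:Mul1
  c11: -  regs: r0:8,r1:Add2,r2:81,r3:Add1,r4:Mul1
  c12: -  regs: r0:8,r1:Add2,r2:81,r3:Add1,r4:Mul1
  c13: CDB Add1=-9  regs: r0:8,r1:Add2,r2:81,r3:-9,r4:Mul1
  c14: CDB Mul1=576  regs: r0:8,r1:Add2,r2:81,r3:-9,r4:576
  c15: -  regs: r0:8,r1:Add2,r2:81,r3:-9,r4:576
  c16: -  regs: r0:8,r1:Add2,r2:81,r3:-9,r4:576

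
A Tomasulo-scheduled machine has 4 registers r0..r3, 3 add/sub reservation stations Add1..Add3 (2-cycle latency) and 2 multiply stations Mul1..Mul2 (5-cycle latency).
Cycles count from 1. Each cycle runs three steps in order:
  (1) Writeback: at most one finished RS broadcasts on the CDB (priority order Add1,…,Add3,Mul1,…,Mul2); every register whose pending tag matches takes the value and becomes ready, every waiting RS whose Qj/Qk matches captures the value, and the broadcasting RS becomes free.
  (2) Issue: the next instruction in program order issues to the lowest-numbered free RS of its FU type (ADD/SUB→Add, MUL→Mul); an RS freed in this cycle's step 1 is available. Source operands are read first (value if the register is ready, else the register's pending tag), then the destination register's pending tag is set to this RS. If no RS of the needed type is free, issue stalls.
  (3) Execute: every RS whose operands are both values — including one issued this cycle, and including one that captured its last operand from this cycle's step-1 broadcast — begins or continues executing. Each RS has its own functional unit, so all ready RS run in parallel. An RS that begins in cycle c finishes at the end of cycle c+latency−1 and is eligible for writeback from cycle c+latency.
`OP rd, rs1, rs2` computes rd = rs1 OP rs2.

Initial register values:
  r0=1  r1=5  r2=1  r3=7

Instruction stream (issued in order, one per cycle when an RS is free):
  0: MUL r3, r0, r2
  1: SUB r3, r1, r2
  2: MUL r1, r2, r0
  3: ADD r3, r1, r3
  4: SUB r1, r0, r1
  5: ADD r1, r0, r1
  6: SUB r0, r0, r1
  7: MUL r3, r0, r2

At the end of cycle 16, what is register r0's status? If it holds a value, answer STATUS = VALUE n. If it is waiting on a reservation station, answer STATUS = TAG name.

c1: issue MUL r3<-Mul1 | r0:1,r1:5,r2:1,r3:Mul1
c2: issue SUB r3<-Add1 | r0:1,r1:5,r2:1,r3:Add1
c3: issue MUL r1<-Mul2 | r0:1,r1:Mul2,r2:1,r3:Add1
c4: CDB Add1=4; issue ADD r3<-Add1 | r0:1,r1:Mul2,r2:1,r3:Add1
c5: issue SUB r1<-Add2 | r0:1,r1:Add2,r2:1,r3:Add1
c6: CDB Mul1=1; issue ADD r1<-Add3 | r0:1,r1:Add3,r2:1,r3:Add1
c7: stall | r0:1,r1:Add3,r2:1,r3:Add1
c8: CDB Mul2=1; stall | r0:1,r1:Add3,r2:1,r3:Add1
c9: stall | r0:1,r1:Add3,r2:1,r3:Add1
c10: CDB Add1=5; issue SUB r0<-Add1 | r0:Add1,r1:Add3,r2:1,r3:5
c11: CDB Add2=0; issue MUL r3<-Mul1 | r0:Add1,r1:Add3,r2:1,r3:Mul1
c12: - | r0:Add1,r1:Add3,r2:1,r3:Mul1
c13: CDB Add3=1 | r0:Add1,r1:1,r2:1,r3:Mul1
c14: - | r0:Add1,r1:1,r2:1,r3:Mul1
c15: CDB Add1=0 | r0:0,r1:1,r2:1,r3:Mul1
c16: - | r0:0,r1:1,r2:1,r3:Mul1

STATUS = VALUE 0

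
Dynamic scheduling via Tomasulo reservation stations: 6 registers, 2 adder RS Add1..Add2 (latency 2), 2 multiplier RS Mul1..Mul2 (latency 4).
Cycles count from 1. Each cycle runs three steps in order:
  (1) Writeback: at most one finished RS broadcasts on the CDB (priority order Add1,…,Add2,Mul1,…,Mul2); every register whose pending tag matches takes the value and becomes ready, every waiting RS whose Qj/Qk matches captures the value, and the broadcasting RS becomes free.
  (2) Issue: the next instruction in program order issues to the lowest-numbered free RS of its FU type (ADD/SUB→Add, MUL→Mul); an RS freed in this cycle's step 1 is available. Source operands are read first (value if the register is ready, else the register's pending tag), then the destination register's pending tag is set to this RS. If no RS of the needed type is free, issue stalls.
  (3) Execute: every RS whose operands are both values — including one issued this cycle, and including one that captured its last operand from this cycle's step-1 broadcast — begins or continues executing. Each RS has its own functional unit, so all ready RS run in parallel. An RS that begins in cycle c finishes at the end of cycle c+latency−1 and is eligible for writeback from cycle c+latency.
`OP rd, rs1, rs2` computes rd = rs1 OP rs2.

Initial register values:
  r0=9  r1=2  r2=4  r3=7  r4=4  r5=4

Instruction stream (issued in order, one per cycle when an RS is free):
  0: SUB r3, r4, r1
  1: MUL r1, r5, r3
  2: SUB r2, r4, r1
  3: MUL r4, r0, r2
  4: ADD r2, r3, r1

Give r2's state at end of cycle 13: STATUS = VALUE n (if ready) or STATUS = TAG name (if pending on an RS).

STATUS = VALUE 10

cycle 1: issue SUB r3<-Add1 // r0:9,r1:2,r2:4,r3:Add1,r4:4,r5:4
cycle 2: issue MUL r1<-Mul1 // r0:9,r1:Mul1,r2:4,r3:Add1,r4:4,r5:4
cycle 3: CDB Add1=2; issue SUB r2<-Add1 // r0:9,r1:Mul1,r2:Add1,r3:2,r4:4,r5:4
cycle 4: issue MUL r4<-Mul2 // r0:9,r1:Mul1,r2:Add1,r3:2,r4:Mul2,r5:4
cycle 5: issue ADD r2<-Add2 // r0:9,r1:Mul1,r2:Add2,r3:2,r4:Mul2,r5:4
cycle 6: - // r0:9,r1:Mul1,r2:Add2,r3:2,r4:Mul2,r5:4
cycle 7: CDB Mul1=8 // r0:9,r1:8,r2:Add2,r3:2,r4:Mul2,r5:4
cycle 8: - // r0:9,r1:8,r2:Add2,r3:2,r4:Mul2,r5:4
cycle 9: CDB Add1=-4 // r0:9,r1:8,r2:Add2,r3:2,r4:Mul2,r5:4
cycle 10: CDB Add2=10 // r0:9,r1:8,r2:10,r3:2,r4:Mul2,r5:4
cycle 11: - // r0:9,r1:8,r2:10,r3:2,r4:Mul2,r5:4
cycle 12: - // r0:9,r1:8,r2:10,r3:2,r4:Mul2,r5:4
cycle 13: CDB Mul2=-36 // r0:9,r1:8,r2:10,r3:2,r4:-36,r5:4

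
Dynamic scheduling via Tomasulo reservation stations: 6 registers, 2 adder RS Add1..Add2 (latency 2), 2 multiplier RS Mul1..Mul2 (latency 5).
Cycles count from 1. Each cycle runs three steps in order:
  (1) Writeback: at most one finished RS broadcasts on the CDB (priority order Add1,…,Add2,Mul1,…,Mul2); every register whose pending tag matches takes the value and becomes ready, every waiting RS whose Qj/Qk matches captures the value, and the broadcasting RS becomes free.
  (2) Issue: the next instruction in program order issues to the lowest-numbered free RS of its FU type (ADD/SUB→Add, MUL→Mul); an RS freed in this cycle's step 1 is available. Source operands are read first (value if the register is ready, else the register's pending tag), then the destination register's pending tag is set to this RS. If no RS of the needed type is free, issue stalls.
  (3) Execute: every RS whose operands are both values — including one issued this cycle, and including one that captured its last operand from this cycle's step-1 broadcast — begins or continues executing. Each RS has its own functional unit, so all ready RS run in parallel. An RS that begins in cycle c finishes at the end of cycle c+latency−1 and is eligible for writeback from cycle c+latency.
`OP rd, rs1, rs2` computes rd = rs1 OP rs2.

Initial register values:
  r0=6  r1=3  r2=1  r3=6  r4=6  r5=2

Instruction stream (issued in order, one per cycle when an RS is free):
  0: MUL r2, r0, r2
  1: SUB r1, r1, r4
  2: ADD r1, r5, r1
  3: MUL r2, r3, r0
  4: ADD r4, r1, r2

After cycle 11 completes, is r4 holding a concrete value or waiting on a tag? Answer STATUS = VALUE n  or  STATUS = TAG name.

cycle 1: issue MUL r2<-Mul1 // r0:6,r1:3,r2:Mul1,r3:6,r4:6,r5:2
cycle 2: issue SUB r1<-Add1 // r0:6,r1:Add1,r2:Mul1,r3:6,r4:6,r5:2
cycle 3: issue ADD r1<-Add2 // r0:6,r1:Add2,r2:Mul1,r3:6,r4:6,r5:2
cycle 4: CDB Add1=-3; issue MUL r2<-Mul2 // r0:6,r1:Add2,r2:Mul2,r3:6,r4:6,r5:2
cycle 5: issue ADD r4<-Add1 // r0:6,r1:Add2,r2:Mul2,r3:6,r4:Add1,r5:2
cycle 6: CDB Add2=-1 // r0:6,r1:-1,r2:Mul2,r3:6,r4:Add1,r5:2
cycle 7: CDB Mul1=6 // r0:6,r1:-1,r2:Mul2,r3:6,r4:Add1,r5:2
cycle 8: - // r0:6,r1:-1,r2:Mul2,r3:6,r4:Add1,r5:2
cycle 9: CDB Mul2=36 // r0:6,r1:-1,r2:36,r3:6,r4:Add1,r5:2
cycle 10: - // r0:6,r1:-1,r2:36,r3:6,r4:Add1,r5:2
cycle 11: CDB Add1=35 // r0:6,r1:-1,r2:36,r3:6,r4:35,r5:2

STATUS = VALUE 35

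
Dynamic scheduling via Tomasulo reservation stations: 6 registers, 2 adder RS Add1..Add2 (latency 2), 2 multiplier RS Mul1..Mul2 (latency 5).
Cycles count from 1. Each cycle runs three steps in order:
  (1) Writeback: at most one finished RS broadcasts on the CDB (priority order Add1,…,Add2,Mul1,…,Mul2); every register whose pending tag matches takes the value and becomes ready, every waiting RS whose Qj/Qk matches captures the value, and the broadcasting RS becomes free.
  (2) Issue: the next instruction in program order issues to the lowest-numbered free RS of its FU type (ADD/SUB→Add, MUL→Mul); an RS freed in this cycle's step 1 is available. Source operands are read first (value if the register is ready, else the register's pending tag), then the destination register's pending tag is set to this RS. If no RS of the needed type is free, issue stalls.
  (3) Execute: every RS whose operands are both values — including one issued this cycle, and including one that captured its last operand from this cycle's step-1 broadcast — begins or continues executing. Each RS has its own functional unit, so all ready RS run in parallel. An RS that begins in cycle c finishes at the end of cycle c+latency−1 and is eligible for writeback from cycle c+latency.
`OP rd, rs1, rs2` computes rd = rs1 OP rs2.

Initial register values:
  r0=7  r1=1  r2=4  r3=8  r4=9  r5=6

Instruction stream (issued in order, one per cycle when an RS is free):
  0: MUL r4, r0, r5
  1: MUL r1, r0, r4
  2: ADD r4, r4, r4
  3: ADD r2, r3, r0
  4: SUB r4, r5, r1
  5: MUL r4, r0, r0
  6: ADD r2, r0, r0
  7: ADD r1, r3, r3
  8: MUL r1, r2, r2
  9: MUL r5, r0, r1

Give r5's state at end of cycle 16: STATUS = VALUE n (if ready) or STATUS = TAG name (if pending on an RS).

STATUS = TAG Mul2

c1: issue MUL r4<-Mul1 | r0:7,r1:1,r2:4,r3:8,r4:Mul1,r5:6
c2: issue MUL r1<-Mul2 | r0:7,r1:Mul2,r2:4,r3:8,r4:Mul1,r5:6
c3: issue ADD r4<-Add1 | r0:7,r1:Mul2,r2:4,r3:8,r4:Add1,r5:6
c4: issue ADD r2<-Add2 | r0:7,r1:Mul2,r2:Add2,r3:8,r4:Add1,r5:6
c5: stall | r0:7,r1:Mul2,r2:Add2,r3:8,r4:Add1,r5:6
c6: CDB Add2=15; issue SUB r4<-Add2 | r0:7,r1:Mul2,r2:15,r3:8,r4:Add2,r5:6
c7: CDB Mul1=42; issue MUL r4<-Mul1 | r0:7,r1:Mul2,r2:15,r3:8,r4:Mul1,r5:6
c8: stall | r0:7,r1:Mul2,r2:15,r3:8,r4:Mul1,r5:6
c9: CDB Add1=84; issue ADD r2<-Add1 | r0:7,r1:Mul2,r2:Add1,r3:8,r4:Mul1,r5:6
c10: stall | r0:7,r1:Mul2,r2:Add1,r3:8,r4:Mul1,r5:6
c11: CDB Add1=14; issue ADD r1<-Add1 | r0:7,r1:Add1,r2:14,r3:8,r4:Mul1,r5:6
c12: CDB Mul1=49; issue MUL r1<-Mul1 | r0:7,r1:Mul1,r2:14,r3:8,r4:49,r5:6
c13: CDB Add1=16; stall | r0:7,r1:Mul1,r2:14,r3:8,r4:49,r5:6
c14: CDB Mul2=294; issue MUL r5<-Mul2 | r0:7,r1:Mul1,r2:14,r3:8,r4:49,r5:Mul2
c15: - | r0:7,r1:Mul1,r2:14,r3:8,r4:49,r5:Mul2
c16: CDB Add2=-288 | r0:7,r1:Mul1,r2:14,r3:8,r4:49,r5:Mul2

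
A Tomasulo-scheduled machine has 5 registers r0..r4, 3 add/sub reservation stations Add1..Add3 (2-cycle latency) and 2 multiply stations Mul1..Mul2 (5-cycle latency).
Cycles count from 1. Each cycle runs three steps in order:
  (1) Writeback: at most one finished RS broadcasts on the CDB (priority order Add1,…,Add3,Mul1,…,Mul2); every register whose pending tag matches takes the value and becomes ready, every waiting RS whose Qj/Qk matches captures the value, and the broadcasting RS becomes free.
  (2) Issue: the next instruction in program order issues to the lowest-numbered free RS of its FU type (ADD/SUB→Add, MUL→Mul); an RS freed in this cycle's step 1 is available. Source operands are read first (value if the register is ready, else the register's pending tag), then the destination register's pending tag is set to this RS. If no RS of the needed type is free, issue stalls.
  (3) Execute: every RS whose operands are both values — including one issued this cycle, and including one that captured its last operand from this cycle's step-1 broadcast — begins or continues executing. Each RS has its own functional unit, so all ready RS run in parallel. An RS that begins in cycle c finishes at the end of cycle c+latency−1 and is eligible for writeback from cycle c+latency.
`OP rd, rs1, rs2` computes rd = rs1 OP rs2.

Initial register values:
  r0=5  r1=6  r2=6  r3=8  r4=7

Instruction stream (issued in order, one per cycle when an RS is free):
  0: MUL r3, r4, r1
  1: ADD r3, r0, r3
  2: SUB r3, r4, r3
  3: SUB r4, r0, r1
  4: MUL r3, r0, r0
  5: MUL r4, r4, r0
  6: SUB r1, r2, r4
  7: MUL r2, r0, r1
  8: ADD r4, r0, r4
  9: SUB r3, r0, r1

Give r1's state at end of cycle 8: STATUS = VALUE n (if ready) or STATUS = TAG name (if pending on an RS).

STATUS = TAG Add3

c1: issue MUL r3<-Mul1 | r0:5,r1:6,r2:6,r3:Mul1,r4:7
c2: issue ADD r3<-Add1 | r0:5,r1:6,r2:6,r3:Add1,r4:7
c3: issue SUB r3<-Add2 | r0:5,r1:6,r2:6,r3:Add2,r4:7
c4: issue SUB r4<-Add3 | r0:5,r1:6,r2:6,r3:Add2,r4:Add3
c5: issue MUL r3<-Mul2 | r0:5,r1:6,r2:6,r3:Mul2,r4:Add3
c6: CDB Add3=-1; stall | r0:5,r1:6,r2:6,r3:Mul2,r4:-1
c7: CDB Mul1=42; issue MUL r4<-Mul1 | r0:5,r1:6,r2:6,r3:Mul2,r4:Mul1
c8: issue SUB r1<-Add3 | r0:5,r1:Add3,r2:6,r3:Mul2,r4:Mul1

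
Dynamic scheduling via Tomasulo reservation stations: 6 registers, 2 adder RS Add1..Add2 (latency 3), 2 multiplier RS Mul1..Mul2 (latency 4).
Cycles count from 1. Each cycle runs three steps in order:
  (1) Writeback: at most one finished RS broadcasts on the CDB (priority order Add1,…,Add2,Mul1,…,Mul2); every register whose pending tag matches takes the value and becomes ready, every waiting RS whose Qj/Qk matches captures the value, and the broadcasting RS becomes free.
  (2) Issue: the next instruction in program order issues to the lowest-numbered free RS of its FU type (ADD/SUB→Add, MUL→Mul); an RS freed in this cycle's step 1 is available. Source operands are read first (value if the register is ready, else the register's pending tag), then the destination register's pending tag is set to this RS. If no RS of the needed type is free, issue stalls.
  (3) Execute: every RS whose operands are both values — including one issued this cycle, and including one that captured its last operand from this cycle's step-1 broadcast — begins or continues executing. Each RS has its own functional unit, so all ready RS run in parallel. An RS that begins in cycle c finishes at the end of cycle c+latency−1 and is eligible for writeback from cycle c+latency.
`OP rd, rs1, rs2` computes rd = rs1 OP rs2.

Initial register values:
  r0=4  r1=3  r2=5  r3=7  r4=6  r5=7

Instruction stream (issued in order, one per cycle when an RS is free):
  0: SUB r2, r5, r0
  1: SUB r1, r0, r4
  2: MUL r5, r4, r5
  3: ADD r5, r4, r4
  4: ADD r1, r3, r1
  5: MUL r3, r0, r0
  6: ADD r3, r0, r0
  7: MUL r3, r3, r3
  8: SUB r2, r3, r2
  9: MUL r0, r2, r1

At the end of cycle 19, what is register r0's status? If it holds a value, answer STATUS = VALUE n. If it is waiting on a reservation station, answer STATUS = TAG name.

STATUS = TAG Mul2

  c1: issue SUB r2<-Add1  regs: r0:4,r1:3,r2:Add1,r3:7,r4:6,r5:7
  c2: issue SUB r1<-Add2  regs: r0:4,r1:Add2,r2:Add1,r3:7,r4:6,r5:7
  c3: issue MUL r5<-Mul1  regs: r0:4,r1:Add2,r2:Add1,r3:7,r4:6,r5:Mul1
  c4: CDB Add1=3; issue ADD r5<-Add1  regs: r0:4,r1:Add2,r2:3,r3:7,r4:6,r5:Add1
  c5: CDB Add2=-2; issue ADD r1<-Add2  regs: r0:4,r1:Add2,r2:3,r3:7,r4:6,r5:Add1
  c6: issue MUL r3<-Mul2  regs: r0:4,r1:Add2,r2:3,r3:Mul2,r4:6,r5:Add1
  c7: CDB Add1=12; issue ADD r3<-Add1  regs: r0:4,r1:Add2,r2:3,r3:Add1,r4:6,r5:12
  c8: CDB Add2=5; stall  regs: r0:4,r1:5,r2:3,r3:Add1,r4:6,r5:12
  c9: CDB Mul1=42; issue MUL r3<-Mul1  regs: r0:4,r1:5,r2:3,r3:Mul1,r4:6,r5:12
  c10: CDB Add1=8; issue SUB r2<-Add1  regs: r0:4,r1:5,r2:Add1,r3:Mul1,r4:6,r5:12
  c11: CDB Mul2=16; issue MUL r0<-Mul2  regs: r0:Mul2,r1:5,r2:Add1,r3:Mul1,r4:6,r5:12
  c12: -  regs: r0:Mul2,r1:5,r2:Add1,r3:Mul1,r4:6,r5:12
  c13: -  regs: r0:Mul2,r1:5,r2:Add1,r3:Mul1,r4:6,r5:12
  c14: CDB Mul1=64  regs: r0:Mul2,r1:5,r2:Add1,r3:64,r4:6,r5:12
  c15: -  regs: r0:Mul2,r1:5,r2:Add1,r3:64,r4:6,r5:12
  c16: -  regs: r0:Mul2,r1:5,r2:Add1,r3:64,r4:6,r5:12
  c17: CDB Add1=61  regs: r0:Mul2,r1:5,r2:61,r3:64,r4:6,r5:12
  c18: -  regs: r0:Mul2,r1:5,r2:61,r3:64,r4:6,r5:12
  c19: -  regs: r0:Mul2,r1:5,r2:61,r3:64,r4:6,r5:12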